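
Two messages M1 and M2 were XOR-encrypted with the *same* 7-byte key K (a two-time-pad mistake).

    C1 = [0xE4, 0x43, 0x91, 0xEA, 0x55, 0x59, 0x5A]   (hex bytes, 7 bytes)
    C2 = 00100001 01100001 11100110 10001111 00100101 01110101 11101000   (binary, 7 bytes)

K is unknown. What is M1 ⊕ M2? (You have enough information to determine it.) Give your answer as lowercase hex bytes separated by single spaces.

c5 22 77 65 70 2c b2

C1 ⊕ C2 = (M1 ⊕ K) ⊕ (M2 ⊕ K) = M1 ⊕ M2 — the shared key cancels under XOR.
e4 ⊕ 21 = c5
43 ⊕ 61 = 22
91 ⊕ e6 = 77
ea ⊕ 8f = 65
55 ⊕ 25 = 70
59 ⊕ 75 = 2c
5a ⊕ e8 = b2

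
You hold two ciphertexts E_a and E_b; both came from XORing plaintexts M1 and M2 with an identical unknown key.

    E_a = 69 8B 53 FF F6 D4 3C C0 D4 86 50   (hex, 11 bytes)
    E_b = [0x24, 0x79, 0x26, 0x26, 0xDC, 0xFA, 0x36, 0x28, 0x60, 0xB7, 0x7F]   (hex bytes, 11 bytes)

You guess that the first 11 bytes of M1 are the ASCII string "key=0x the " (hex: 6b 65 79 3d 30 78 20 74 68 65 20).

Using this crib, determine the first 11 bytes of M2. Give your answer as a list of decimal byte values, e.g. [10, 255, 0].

First, E_a ⊕ E_b = (M1 ⊕ K) ⊕ (M2 ⊕ K) = M1 ⊕ M2, so the key drops out. Then M2 = (M1 ⊕ M2) ⊕ M1 over the first 11 bytes.
byte 0: (69 ⊕ 24) ⊕ 6b = 4d ⊕ 6b = 26
byte 1: (8b ⊕ 79) ⊕ 65 = f2 ⊕ 65 = 97
byte 2: (53 ⊕ 26) ⊕ 79 = 75 ⊕ 79 = 0c
byte 3: (ff ⊕ 26) ⊕ 3d = d9 ⊕ 3d = e4
byte 4: (f6 ⊕ dc) ⊕ 30 = 2a ⊕ 30 = 1a
byte 5: (d4 ⊕ fa) ⊕ 78 = 2e ⊕ 78 = 56
byte 6: (3c ⊕ 36) ⊕ 20 = 0a ⊕ 20 = 2a
byte 7: (c0 ⊕ 28) ⊕ 74 = e8 ⊕ 74 = 9c
byte 8: (d4 ⊕ 60) ⊕ 68 = b4 ⊕ 68 = dc
byte 9: (86 ⊕ b7) ⊕ 65 = 31 ⊕ 65 = 54
byte 10: (50 ⊕ 7f) ⊕ 20 = 2f ⊕ 20 = 0f

[38, 151, 12, 228, 26, 86, 42, 156, 220, 84, 15]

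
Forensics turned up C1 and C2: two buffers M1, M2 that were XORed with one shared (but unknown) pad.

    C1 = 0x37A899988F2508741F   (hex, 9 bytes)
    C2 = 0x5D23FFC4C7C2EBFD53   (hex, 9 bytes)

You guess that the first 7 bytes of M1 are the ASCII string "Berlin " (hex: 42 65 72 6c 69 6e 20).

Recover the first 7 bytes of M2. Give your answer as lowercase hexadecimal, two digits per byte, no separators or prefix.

28ee14302189c3

First, C1 ⊕ C2 = (M1 ⊕ K) ⊕ (M2 ⊕ K) = M1 ⊕ M2, so the key drops out. Then M2 = (M1 ⊕ M2) ⊕ M1 over the first 7 bytes.
byte 0: (37 ⊕ 5d) ⊕ 42 = 6a ⊕ 42 = 28
byte 1: (a8 ⊕ 23) ⊕ 65 = 8b ⊕ 65 = ee
byte 2: (99 ⊕ ff) ⊕ 72 = 66 ⊕ 72 = 14
byte 3: (98 ⊕ c4) ⊕ 6c = 5c ⊕ 6c = 30
byte 4: (8f ⊕ c7) ⊕ 69 = 48 ⊕ 69 = 21
byte 5: (25 ⊕ c2) ⊕ 6e = e7 ⊕ 6e = 89
byte 6: (08 ⊕ eb) ⊕ 20 = e3 ⊕ 20 = c3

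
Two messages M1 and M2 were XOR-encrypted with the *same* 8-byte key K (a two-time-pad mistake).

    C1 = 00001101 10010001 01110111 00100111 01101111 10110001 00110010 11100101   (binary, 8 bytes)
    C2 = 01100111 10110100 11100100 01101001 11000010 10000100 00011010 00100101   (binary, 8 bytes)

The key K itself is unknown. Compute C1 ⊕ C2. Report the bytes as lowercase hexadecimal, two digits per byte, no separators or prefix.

6a25934ead3528c0

C1 ⊕ C2 = (M1 ⊕ K) ⊕ (M2 ⊕ K) = M1 ⊕ M2 — the shared key cancels under XOR.
 13 xor 103 = 106
145 xor 180 =  37
119 xor 228 = 147
 39 xor 105 =  78
111 xor 194 = 173
177 xor 132 =  53
 50 xor  26 =  40
229 xor  37 = 192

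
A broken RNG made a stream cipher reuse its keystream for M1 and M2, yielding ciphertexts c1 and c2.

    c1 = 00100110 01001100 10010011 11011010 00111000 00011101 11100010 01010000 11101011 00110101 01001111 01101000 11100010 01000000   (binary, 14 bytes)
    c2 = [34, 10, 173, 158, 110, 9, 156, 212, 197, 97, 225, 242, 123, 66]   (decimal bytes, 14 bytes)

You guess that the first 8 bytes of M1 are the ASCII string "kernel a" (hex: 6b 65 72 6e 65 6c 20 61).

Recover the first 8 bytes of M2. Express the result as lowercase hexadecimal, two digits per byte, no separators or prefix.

First, c1 ⊕ c2 = (M1 ⊕ K) ⊕ (M2 ⊕ K) = M1 ⊕ M2, so the key drops out. Then M2 = (M1 ⊕ M2) ⊕ M1 over the first 8 bytes.
byte 0: (26 ^ 22) ^ 6b = 04 ^ 6b = 6f
byte 1: (4c ^ 0a) ^ 65 = 46 ^ 65 = 23
byte 2: (93 ^ ad) ^ 72 = 3e ^ 72 = 4c
byte 3: (da ^ 9e) ^ 6e = 44 ^ 6e = 2a
byte 4: (38 ^ 6e) ^ 65 = 56 ^ 65 = 33
byte 5: (1d ^ 09) ^ 6c = 14 ^ 6c = 78
byte 6: (e2 ^ 9c) ^ 20 = 7e ^ 20 = 5e
byte 7: (50 ^ d4) ^ 61 = 84 ^ 61 = e5

6f234c2a33785ee5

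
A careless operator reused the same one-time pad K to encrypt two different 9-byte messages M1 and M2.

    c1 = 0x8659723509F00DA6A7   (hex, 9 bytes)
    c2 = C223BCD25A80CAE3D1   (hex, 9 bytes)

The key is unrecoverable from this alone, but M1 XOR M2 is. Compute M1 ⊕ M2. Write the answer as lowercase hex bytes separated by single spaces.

c1 ⊕ c2 = (M1 ⊕ K) ⊕ (M2 ⊕ K) = M1 ⊕ M2 — the shared key cancels under XOR.
86 ⊕ c2 = 44
59 ⊕ 23 = 7a
72 ⊕ bc = ce
35 ⊕ d2 = e7
09 ⊕ 5a = 53
f0 ⊕ 80 = 70
0d ⊕ ca = c7
a6 ⊕ e3 = 45
a7 ⊕ d1 = 76

44 7a ce e7 53 70 c7 45 76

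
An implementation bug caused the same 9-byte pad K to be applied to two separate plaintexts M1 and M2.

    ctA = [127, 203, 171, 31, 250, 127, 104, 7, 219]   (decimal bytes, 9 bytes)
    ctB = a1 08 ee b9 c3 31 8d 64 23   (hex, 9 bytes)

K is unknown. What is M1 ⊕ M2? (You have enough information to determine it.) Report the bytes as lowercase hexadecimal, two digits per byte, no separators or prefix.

dec345a6394ee563f8

ctA ⊕ ctB = (M1 ⊕ K) ⊕ (M2 ⊕ K) = M1 ⊕ M2 — the shared key cancels under XOR.
byte 0: 7f xor a1 = de
byte 1: cb xor 08 = c3
byte 2: ab xor ee = 45
byte 3: 1f xor b9 = a6
byte 4: fa xor c3 = 39
byte 5: 7f xor 31 = 4e
byte 6: 68 xor 8d = e5
byte 7: 07 xor 64 = 63
byte 8: db xor 23 = f8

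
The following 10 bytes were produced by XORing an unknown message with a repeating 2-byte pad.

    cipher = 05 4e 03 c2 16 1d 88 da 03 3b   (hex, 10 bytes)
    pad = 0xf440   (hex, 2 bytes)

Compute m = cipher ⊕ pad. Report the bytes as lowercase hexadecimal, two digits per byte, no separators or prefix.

f10ef782e25d7c9af77b

The 2-byte key repeats, so the effective keystream is f4 40 f4 40 f4 40 f4 40 f4 40.
byte 0: 05 xor f4 = f1
byte 1: 4e xor 40 = 0e
byte 2: 03 xor f4 = f7
byte 3: c2 xor 40 = 82
byte 4: 16 xor f4 = e2
byte 5: 1d xor 40 = 5d
byte 6: 88 xor f4 = 7c
byte 7: da xor 40 = 9a
byte 8: 03 xor f4 = f7
byte 9: 3b xor 40 = 7b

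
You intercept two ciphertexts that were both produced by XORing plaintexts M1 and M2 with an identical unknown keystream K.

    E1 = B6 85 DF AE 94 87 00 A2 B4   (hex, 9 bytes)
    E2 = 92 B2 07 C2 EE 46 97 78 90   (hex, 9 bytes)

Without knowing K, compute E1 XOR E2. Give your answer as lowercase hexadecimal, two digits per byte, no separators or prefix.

E1 ⊕ E2 = (M1 ⊕ K) ⊕ (M2 ⊕ K) = M1 ⊕ M2 — the shared key cancels under XOR.
byte 0: b6 xor 92 = 24
byte 1: 85 xor b2 = 37
byte 2: df xor 07 = d8
byte 3: ae xor c2 = 6c
byte 4: 94 xor ee = 7a
byte 5: 87 xor 46 = c1
byte 6: 00 xor 97 = 97
byte 7: a2 xor 78 = da
byte 8: b4 xor 90 = 24

2437d86c7ac197da24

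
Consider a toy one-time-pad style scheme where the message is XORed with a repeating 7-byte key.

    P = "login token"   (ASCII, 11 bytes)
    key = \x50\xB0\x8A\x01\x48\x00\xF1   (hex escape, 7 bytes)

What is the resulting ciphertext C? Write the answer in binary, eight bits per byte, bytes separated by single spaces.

The 7-byte key repeats, so the effective keystream is 50 b0 8a 01 48 00 f1 50 b0 8a 01.
byte 0: 6c ^ 50 = 3c
byte 1: 6f ^ b0 = df
byte 2: 67 ^ 8a = ed
byte 3: 69 ^ 01 = 68
byte 4: 6e ^ 48 = 26
byte 5: 20 ^ 00 = 20
byte 6: 74 ^ f1 = 85
byte 7: 6f ^ 50 = 3f
byte 8: 6b ^ b0 = db
byte 9: 65 ^ 8a = ef
byte 10: 6e ^ 01 = 6f

00111100 11011111 11101101 01101000 00100110 00100000 10000101 00111111 11011011 11101111 01101111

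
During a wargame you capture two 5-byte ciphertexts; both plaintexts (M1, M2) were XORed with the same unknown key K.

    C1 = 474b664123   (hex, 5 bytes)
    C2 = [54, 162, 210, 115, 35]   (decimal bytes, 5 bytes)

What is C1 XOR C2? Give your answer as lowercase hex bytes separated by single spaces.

C1 ⊕ C2 = (M1 ⊕ K) ⊕ (M2 ⊕ K) = M1 ⊕ M2 — the shared key cancels under XOR.
47 xor 36 = 71
4b xor a2 = e9
66 xor d2 = b4
41 xor 73 = 32
23 xor 23 = 00

71 e9 b4 32 00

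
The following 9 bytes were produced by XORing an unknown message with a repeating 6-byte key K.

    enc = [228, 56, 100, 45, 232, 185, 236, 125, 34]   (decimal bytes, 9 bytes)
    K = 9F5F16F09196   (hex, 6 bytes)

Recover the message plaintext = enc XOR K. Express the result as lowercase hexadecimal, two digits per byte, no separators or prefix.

7b6772dd792f732234

The 6-byte key repeats, so the effective keystream is 9f 5f 16 f0 91 96 9f 5f 16.
byte 0: e4 XOR 9f = 7b
byte 1: 38 XOR 5f = 67
byte 2: 64 XOR 16 = 72
byte 3: 2d XOR f0 = dd
byte 4: e8 XOR 91 = 79
byte 5: b9 XOR 96 = 2f
byte 6: ec XOR 9f = 73
byte 7: 7d XOR 5f = 22
byte 8: 22 XOR 16 = 34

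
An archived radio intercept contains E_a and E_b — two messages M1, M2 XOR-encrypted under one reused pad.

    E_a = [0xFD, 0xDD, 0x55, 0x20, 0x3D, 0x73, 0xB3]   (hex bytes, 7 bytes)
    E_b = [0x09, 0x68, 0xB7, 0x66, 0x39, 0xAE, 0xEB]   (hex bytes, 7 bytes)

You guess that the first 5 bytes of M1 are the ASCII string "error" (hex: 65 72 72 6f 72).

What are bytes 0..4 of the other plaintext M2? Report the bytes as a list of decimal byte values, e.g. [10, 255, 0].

[145, 199, 144, 41, 118]

First, E_a ⊕ E_b = (M1 ⊕ K) ⊕ (M2 ⊕ K) = M1 ⊕ M2, so the key drops out. Then M2 = (M1 ⊕ M2) ⊕ M1 over the first 5 bytes.
byte 0: (fd ^ 09) ^ 65 = f4 ^ 65 = 91
byte 1: (dd ^ 68) ^ 72 = b5 ^ 72 = c7
byte 2: (55 ^ b7) ^ 72 = e2 ^ 72 = 90
byte 3: (20 ^ 66) ^ 6f = 46 ^ 6f = 29
byte 4: (3d ^ 39) ^ 72 = 04 ^ 72 = 76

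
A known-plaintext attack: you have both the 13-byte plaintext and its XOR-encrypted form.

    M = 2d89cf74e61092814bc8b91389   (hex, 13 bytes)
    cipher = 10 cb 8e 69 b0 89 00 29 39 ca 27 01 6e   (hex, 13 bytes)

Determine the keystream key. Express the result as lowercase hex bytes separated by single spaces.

3d 42 41 1d 56 99 92 a8 72 02 9e 12 e7

Since cipher = M ⊕ key, XORing both sides with M gives key = M ⊕ cipher.
byte 0:  45 ⊕  16 =  61
byte 1: 137 ⊕ 203 =  66
byte 2: 207 ⊕ 142 =  65
byte 3: 116 ⊕ 105 =  29
byte 4: 230 ⊕ 176 =  86
byte 5:  16 ⊕ 137 = 153
byte 6: 146 ⊕   0 = 146
byte 7: 129 ⊕  41 = 168
byte 8:  75 ⊕  57 = 114
byte 9: 200 ⊕ 202 =   2
byte 10: 185 ⊕  39 = 158
byte 11:  19 ⊕   1 =  18
byte 12: 137 ⊕ 110 = 231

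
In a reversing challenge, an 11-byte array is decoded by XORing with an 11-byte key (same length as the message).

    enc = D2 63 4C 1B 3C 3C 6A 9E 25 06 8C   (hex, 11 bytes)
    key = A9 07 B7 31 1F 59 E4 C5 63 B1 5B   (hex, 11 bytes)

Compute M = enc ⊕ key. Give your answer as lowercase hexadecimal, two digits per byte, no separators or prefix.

7b64fb2a23658e5b46b7d7

XOR is its own inverse, so applying the key byte-wise gives the result directly.
byte 0: d2 xor a9 = 7b
byte 1: 63 xor 07 = 64
byte 2: 4c xor b7 = fb
byte 3: 1b xor 31 = 2a
byte 4: 3c xor 1f = 23
byte 5: 3c xor 59 = 65
byte 6: 6a xor e4 = 8e
byte 7: 9e xor c5 = 5b
byte 8: 25 xor 63 = 46
byte 9: 06 xor b1 = b7
byte 10: 8c xor 5b = d7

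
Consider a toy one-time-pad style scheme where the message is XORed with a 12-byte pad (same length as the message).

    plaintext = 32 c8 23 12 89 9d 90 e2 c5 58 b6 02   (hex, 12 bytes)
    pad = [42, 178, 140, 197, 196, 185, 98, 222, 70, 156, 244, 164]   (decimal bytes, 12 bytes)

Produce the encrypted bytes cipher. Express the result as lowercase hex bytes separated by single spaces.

XOR is its own inverse, so applying the key byte-wise gives the result directly.
 50 xor  42 =  24
200 xor 178 = 122
 35 xor 140 = 175
 18 xor 197 = 215
137 xor 196 =  77
157 xor 185 =  36
144 xor  98 = 242
226 xor 222 =  60
197 xor  70 = 131
 88 xor 156 = 196
182 xor 244 =  66
  2 xor 164 = 166

18 7a af d7 4d 24 f2 3c 83 c4 42 a6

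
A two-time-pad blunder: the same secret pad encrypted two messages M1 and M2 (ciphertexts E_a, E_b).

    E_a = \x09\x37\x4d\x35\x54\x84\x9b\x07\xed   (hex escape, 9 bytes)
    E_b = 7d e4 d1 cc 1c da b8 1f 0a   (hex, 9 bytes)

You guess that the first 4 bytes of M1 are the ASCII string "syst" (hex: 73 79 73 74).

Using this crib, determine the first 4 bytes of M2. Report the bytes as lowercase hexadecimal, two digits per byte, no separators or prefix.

07aaef8d

First, E_a ⊕ E_b = (M1 ⊕ K) ⊕ (M2 ⊕ K) = M1 ⊕ M2, so the key drops out. Then M2 = (M1 ⊕ M2) ⊕ M1 over the first 4 bytes.
byte 0: (09 ^ 7d) ^ 73 = 74 ^ 73 = 07
byte 1: (37 ^ e4) ^ 79 = d3 ^ 79 = aa
byte 2: (4d ^ d1) ^ 73 = 9c ^ 73 = ef
byte 3: (35 ^ cc) ^ 74 = f9 ^ 74 = 8d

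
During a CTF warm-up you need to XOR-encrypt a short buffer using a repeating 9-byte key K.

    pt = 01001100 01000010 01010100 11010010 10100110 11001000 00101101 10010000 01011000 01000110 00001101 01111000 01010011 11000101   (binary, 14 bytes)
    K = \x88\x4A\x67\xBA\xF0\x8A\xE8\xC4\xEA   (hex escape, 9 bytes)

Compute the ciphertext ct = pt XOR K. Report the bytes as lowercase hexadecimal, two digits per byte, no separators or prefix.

c40833685642c554b2ce471fe935

The 9-byte key repeats, so the effective keystream is 88 4a 67 ba f0 8a e8 c4 ea 88 4a 67 ba f0.
byte 0: 4c xor 88 = c4
byte 1: 42 xor 4a = 08
byte 2: 54 xor 67 = 33
byte 3: d2 xor ba = 68
byte 4: a6 xor f0 = 56
byte 5: c8 xor 8a = 42
byte 6: 2d xor e8 = c5
byte 7: 90 xor c4 = 54
byte 8: 58 xor ea = b2
byte 9: 46 xor 88 = ce
byte 10: 0d xor 4a = 47
byte 11: 78 xor 67 = 1f
byte 12: 53 xor ba = e9
byte 13: c5 xor f0 = 35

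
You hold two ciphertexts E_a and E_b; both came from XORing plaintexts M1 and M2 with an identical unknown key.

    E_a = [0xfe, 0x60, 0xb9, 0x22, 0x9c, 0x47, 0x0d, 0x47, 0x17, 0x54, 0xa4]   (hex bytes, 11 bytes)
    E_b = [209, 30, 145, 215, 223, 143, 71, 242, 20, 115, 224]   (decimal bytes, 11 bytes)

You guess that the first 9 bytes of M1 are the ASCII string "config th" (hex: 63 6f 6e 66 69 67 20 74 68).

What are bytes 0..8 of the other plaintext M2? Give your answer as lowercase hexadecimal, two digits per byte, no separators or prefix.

4c1146932aaf6ac16b

First, E_a ⊕ E_b = (M1 ⊕ K) ⊕ (M2 ⊕ K) = M1 ⊕ M2, so the key drops out. Then M2 = (M1 ⊕ M2) ⊕ M1 over the first 9 bytes.
byte 0: (fe ^ d1) ^ 63 = 2f ^ 63 = 4c
byte 1: (60 ^ 1e) ^ 6f = 7e ^ 6f = 11
byte 2: (b9 ^ 91) ^ 6e = 28 ^ 6e = 46
byte 3: (22 ^ d7) ^ 66 = f5 ^ 66 = 93
byte 4: (9c ^ df) ^ 69 = 43 ^ 69 = 2a
byte 5: (47 ^ 8f) ^ 67 = c8 ^ 67 = af
byte 6: (0d ^ 47) ^ 20 = 4a ^ 20 = 6a
byte 7: (47 ^ f2) ^ 74 = b5 ^ 74 = c1
byte 8: (17 ^ 14) ^ 68 = 03 ^ 68 = 6b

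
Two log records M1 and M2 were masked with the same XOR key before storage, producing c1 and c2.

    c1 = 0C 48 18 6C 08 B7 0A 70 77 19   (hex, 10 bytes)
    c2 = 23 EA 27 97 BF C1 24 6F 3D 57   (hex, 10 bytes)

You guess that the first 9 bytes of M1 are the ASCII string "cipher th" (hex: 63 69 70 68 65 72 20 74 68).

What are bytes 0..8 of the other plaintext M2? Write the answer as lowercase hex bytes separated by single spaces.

4c cb 4f 93 d2 04 0e 6b 22

First, c1 ⊕ c2 = (M1 ⊕ K) ⊕ (M2 ⊕ K) = M1 ⊕ M2, so the key drops out. Then M2 = (M1 ⊕ M2) ⊕ M1 over the first 9 bytes.
byte 0: (0c ⊕ 23) ⊕ 63 = 2f ⊕ 63 = 4c
byte 1: (48 ⊕ ea) ⊕ 69 = a2 ⊕ 69 = cb
byte 2: (18 ⊕ 27) ⊕ 70 = 3f ⊕ 70 = 4f
byte 3: (6c ⊕ 97) ⊕ 68 = fb ⊕ 68 = 93
byte 4: (08 ⊕ bf) ⊕ 65 = b7 ⊕ 65 = d2
byte 5: (b7 ⊕ c1) ⊕ 72 = 76 ⊕ 72 = 04
byte 6: (0a ⊕ 24) ⊕ 20 = 2e ⊕ 20 = 0e
byte 7: (70 ⊕ 6f) ⊕ 74 = 1f ⊕ 74 = 6b
byte 8: (77 ⊕ 3d) ⊕ 68 = 4a ⊕ 68 = 22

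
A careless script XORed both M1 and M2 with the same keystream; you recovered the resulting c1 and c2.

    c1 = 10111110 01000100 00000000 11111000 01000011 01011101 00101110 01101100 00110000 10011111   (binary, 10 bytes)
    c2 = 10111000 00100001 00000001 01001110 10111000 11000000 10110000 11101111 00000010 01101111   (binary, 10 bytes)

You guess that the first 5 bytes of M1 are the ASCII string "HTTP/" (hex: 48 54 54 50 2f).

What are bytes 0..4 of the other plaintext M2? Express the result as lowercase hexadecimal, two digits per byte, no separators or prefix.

First, c1 ⊕ c2 = (M1 ⊕ K) ⊕ (M2 ⊕ K) = M1 ⊕ M2, so the key drops out. Then M2 = (M1 ⊕ M2) ⊕ M1 over the first 5 bytes.
byte 0: (be ^ b8) ^ 48 = 06 ^ 48 = 4e
byte 1: (44 ^ 21) ^ 54 = 65 ^ 54 = 31
byte 2: (00 ^ 01) ^ 54 = 01 ^ 54 = 55
byte 3: (f8 ^ 4e) ^ 50 = b6 ^ 50 = e6
byte 4: (43 ^ b8) ^ 2f = fb ^ 2f = d4

4e3155e6d4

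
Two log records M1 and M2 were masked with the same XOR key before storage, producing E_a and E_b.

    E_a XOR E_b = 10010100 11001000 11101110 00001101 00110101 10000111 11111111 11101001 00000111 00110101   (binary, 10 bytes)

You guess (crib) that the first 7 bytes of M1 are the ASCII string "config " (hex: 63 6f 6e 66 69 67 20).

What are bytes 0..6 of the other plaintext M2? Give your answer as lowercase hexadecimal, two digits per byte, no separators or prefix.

f7a7806b5ce0df

Since E_a ⊕ E_b = M1 ⊕ M2, XORing with the guessed M1 bytes yields the corresponding M2 bytes: M2 = (E_a ⊕ E_b) ⊕ M1.
94 xor 63 = f7
c8 xor 6f = a7
ee xor 6e = 80
0d xor 66 = 6b
35 xor 69 = 5c
87 xor 67 = e0
ff xor 20 = df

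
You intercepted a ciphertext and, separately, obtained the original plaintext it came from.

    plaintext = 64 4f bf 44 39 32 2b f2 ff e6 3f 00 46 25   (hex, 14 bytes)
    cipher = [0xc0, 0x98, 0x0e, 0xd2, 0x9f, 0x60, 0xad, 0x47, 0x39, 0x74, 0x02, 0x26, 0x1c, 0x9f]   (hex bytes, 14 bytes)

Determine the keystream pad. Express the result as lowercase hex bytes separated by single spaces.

Since cipher = plaintext ⊕ pad, XORing both sides with plaintext gives pad = plaintext ⊕ cipher.
64 XOR c0 = a4
4f XOR 98 = d7
bf XOR 0e = b1
44 XOR d2 = 96
39 XOR 9f = a6
32 XOR 60 = 52
2b XOR ad = 86
f2 XOR 47 = b5
ff XOR 39 = c6
e6 XOR 74 = 92
3f XOR 02 = 3d
00 XOR 26 = 26
46 XOR 1c = 5a
25 XOR 9f = ba

a4 d7 b1 96 a6 52 86 b5 c6 92 3d 26 5a ba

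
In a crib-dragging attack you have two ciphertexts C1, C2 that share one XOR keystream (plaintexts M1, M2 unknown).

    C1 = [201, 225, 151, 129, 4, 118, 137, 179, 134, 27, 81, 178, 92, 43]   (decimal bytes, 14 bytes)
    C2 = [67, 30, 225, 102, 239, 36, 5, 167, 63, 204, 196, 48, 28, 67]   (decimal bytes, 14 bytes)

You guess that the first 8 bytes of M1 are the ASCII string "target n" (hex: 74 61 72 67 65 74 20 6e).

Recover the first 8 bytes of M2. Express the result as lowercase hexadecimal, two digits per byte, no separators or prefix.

fe9e04808e26ac7a

First, C1 ⊕ C2 = (M1 ⊕ K) ⊕ (M2 ⊕ K) = M1 ⊕ M2, so the key drops out. Then M2 = (M1 ⊕ M2) ⊕ M1 over the first 8 bytes.
byte 0: (c9 ^ 43) ^ 74 = 8a ^ 74 = fe
byte 1: (e1 ^ 1e) ^ 61 = ff ^ 61 = 9e
byte 2: (97 ^ e1) ^ 72 = 76 ^ 72 = 04
byte 3: (81 ^ 66) ^ 67 = e7 ^ 67 = 80
byte 4: (04 ^ ef) ^ 65 = eb ^ 65 = 8e
byte 5: (76 ^ 24) ^ 74 = 52 ^ 74 = 26
byte 6: (89 ^ 05) ^ 20 = 8c ^ 20 = ac
byte 7: (b3 ^ a7) ^ 6e = 14 ^ 6e = 7a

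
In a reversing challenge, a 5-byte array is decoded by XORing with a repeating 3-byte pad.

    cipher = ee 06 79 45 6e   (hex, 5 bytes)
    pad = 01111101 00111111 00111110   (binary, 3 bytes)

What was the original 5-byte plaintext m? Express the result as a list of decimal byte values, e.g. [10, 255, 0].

[147, 57, 71, 56, 81]

The 3-byte key repeats, so the effective keystream is 7d 3f 3e 7d 3f.
byte 0: ee XOR 7d = 93
byte 1: 06 XOR 3f = 39
byte 2: 79 XOR 3e = 47
byte 3: 45 XOR 7d = 38
byte 4: 6e XOR 3f = 51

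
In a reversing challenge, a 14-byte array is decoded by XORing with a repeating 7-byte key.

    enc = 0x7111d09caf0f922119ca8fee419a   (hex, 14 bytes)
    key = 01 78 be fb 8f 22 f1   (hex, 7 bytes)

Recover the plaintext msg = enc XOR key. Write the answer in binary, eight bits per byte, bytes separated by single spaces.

The 7-byte key repeats, so the effective keystream is 01 78 be fb 8f 22 f1 01 78 be fb 8f 22 f1.
byte 0: 01110001 ^ 00000001 = 01110000
byte 1: 00010001 ^ 01111000 = 01101001
byte 2: 11010000 ^ 10111110 = 01101110
byte 3: 10011100 ^ 11111011 = 01100111
byte 4: 10101111 ^ 10001111 = 00100000
byte 5: 00001111 ^ 00100010 = 00101101
byte 6: 10010010 ^ 11110001 = 01100011
byte 7: 00100001 ^ 00000001 = 00100000
byte 8: 00011001 ^ 01111000 = 01100001
byte 9: 11001010 ^ 10111110 = 01110100
byte 10: 10001111 ^ 11111011 = 01110100
byte 11: 11101110 ^ 10001111 = 01100001
byte 12: 01000001 ^ 00100010 = 01100011
byte 13: 10011010 ^ 11110001 = 01101011

01110000 01101001 01101110 01100111 00100000 00101101 01100011 00100000 01100001 01110100 01110100 01100001 01100011 01101011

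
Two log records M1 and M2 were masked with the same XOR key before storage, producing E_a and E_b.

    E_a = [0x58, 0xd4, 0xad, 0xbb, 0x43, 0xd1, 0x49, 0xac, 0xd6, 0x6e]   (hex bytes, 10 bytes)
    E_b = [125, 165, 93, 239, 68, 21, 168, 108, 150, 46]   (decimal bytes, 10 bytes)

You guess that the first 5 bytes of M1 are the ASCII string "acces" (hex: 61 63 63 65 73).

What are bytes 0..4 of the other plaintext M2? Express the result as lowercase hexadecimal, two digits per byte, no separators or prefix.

First, E_a ⊕ E_b = (M1 ⊕ K) ⊕ (M2 ⊕ K) = M1 ⊕ M2, so the key drops out. Then M2 = (M1 ⊕ M2) ⊕ M1 over the first 5 bytes.
byte 0: (58 ^ 7d) ^ 61 = 25 ^ 61 = 44
byte 1: (d4 ^ a5) ^ 63 = 71 ^ 63 = 12
byte 2: (ad ^ 5d) ^ 63 = f0 ^ 63 = 93
byte 3: (bb ^ ef) ^ 65 = 54 ^ 65 = 31
byte 4: (43 ^ 44) ^ 73 = 07 ^ 73 = 74

4412933174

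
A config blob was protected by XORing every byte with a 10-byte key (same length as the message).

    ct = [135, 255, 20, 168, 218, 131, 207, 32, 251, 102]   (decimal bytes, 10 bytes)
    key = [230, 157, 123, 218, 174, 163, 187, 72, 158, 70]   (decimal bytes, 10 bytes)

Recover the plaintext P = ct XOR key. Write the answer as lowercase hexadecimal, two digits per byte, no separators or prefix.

61626f72742074686520

byte 0: 135 XOR 230 =  97
byte 1: 255 XOR 157 =  98
byte 2:  20 XOR 123 = 111
byte 3: 168 XOR 218 = 114
byte 4: 218 XOR 174 = 116
byte 5: 131 XOR 163 =  32
byte 6: 207 XOR 187 = 116
byte 7:  32 XOR  72 = 104
byte 8: 251 XOR 158 = 101
byte 9: 102 XOR  70 =  32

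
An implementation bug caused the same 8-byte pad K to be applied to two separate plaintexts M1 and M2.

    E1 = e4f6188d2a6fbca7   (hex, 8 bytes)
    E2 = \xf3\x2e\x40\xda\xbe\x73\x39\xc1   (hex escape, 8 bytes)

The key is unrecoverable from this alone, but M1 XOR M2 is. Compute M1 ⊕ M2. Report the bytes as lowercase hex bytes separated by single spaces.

E1 ⊕ E2 = (M1 ⊕ K) ⊕ (M2 ⊕ K) = M1 ⊕ M2 — the shared key cancels under XOR.
228 xor 243 =  23
246 xor  46 = 216
 24 xor  64 =  88
141 xor 218 =  87
 42 xor 190 = 148
111 xor 115 =  28
188 xor  57 = 133
167 xor 193 = 102

17 d8 58 57 94 1c 85 66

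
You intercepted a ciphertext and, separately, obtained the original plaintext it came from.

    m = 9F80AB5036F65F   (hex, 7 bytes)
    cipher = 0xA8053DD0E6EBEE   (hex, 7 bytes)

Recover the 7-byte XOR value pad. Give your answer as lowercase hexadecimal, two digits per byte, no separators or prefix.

Since cipher = m ⊕ pad, XORing both sides with m gives pad = m ⊕ cipher.
9f XOR a8 = 37
80 XOR 05 = 85
ab XOR 3d = 96
50 XOR d0 = 80
36 XOR e6 = d0
f6 XOR eb = 1d
5f XOR ee = b1

37859680d01db1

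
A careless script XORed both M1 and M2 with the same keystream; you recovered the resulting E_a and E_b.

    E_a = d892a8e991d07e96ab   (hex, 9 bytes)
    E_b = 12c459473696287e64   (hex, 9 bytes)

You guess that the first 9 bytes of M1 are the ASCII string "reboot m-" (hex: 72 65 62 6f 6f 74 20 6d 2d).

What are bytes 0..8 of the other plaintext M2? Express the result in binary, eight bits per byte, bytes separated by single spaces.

10111000 00110011 10010011 11000001 11001000 00110010 01110110 10000101 11100010

First, E_a ⊕ E_b = (M1 ⊕ K) ⊕ (M2 ⊕ K) = M1 ⊕ M2, so the key drops out. Then M2 = (M1 ⊕ M2) ⊕ M1 over the first 9 bytes.
byte 0: (d8 ^ 12) ^ 72 = ca ^ 72 = b8
byte 1: (92 ^ c4) ^ 65 = 56 ^ 65 = 33
byte 2: (a8 ^ 59) ^ 62 = f1 ^ 62 = 93
byte 3: (e9 ^ 47) ^ 6f = ae ^ 6f = c1
byte 4: (91 ^ 36) ^ 6f = a7 ^ 6f = c8
byte 5: (d0 ^ 96) ^ 74 = 46 ^ 74 = 32
byte 6: (7e ^ 28) ^ 20 = 56 ^ 20 = 76
byte 7: (96 ^ 7e) ^ 6d = e8 ^ 6d = 85
byte 8: (ab ^ 64) ^ 2d = cf ^ 2d = e2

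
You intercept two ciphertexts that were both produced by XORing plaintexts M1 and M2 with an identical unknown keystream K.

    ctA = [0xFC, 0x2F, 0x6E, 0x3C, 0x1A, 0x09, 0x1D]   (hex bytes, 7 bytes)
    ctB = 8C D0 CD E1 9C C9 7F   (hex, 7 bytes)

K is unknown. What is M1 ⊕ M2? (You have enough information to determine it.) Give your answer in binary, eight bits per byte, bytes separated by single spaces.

ctA ⊕ ctB = (M1 ⊕ K) ⊕ (M2 ⊕ K) = M1 ⊕ M2 — the shared key cancels under XOR.
fc XOR 8c = 70
2f XOR d0 = ff
6e XOR cd = a3
3c XOR e1 = dd
1a XOR 9c = 86
09 XOR c9 = c0
1d XOR 7f = 62

01110000 11111111 10100011 11011101 10000110 11000000 01100010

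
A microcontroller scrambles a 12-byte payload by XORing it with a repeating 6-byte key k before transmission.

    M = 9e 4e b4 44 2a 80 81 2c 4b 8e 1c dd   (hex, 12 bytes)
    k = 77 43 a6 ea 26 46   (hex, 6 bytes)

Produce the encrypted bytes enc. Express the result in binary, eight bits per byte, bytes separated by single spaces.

The 6-byte key repeats, so the effective keystream is 77 43 a6 ea 26 46 77 43 a6 ea 26 46.
byte 0: 9e ⊕ 77 = e9
byte 1: 4e ⊕ 43 = 0d
byte 2: b4 ⊕ a6 = 12
byte 3: 44 ⊕ ea = ae
byte 4: 2a ⊕ 26 = 0c
byte 5: 80 ⊕ 46 = c6
byte 6: 81 ⊕ 77 = f6
byte 7: 2c ⊕ 43 = 6f
byte 8: 4b ⊕ a6 = ed
byte 9: 8e ⊕ ea = 64
byte 10: 1c ⊕ 26 = 3a
byte 11: dd ⊕ 46 = 9b

11101001 00001101 00010010 10101110 00001100 11000110 11110110 01101111 11101101 01100100 00111010 10011011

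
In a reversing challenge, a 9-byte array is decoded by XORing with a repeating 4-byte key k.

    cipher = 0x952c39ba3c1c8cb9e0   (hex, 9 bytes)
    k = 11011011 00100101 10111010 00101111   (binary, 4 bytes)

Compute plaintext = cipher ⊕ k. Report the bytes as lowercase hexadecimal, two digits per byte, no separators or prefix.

4e098395e73936963b

The 4-byte key repeats, so the effective keystream is db 25 ba 2f db 25 ba 2f db.
byte 0: 10010101 ^ 11011011 = 01001110
byte 1: 00101100 ^ 00100101 = 00001001
byte 2: 00111001 ^ 10111010 = 10000011
byte 3: 10111010 ^ 00101111 = 10010101
byte 4: 00111100 ^ 11011011 = 11100111
byte 5: 00011100 ^ 00100101 = 00111001
byte 6: 10001100 ^ 10111010 = 00110110
byte 7: 10111001 ^ 00101111 = 10010110
byte 8: 11100000 ^ 11011011 = 00111011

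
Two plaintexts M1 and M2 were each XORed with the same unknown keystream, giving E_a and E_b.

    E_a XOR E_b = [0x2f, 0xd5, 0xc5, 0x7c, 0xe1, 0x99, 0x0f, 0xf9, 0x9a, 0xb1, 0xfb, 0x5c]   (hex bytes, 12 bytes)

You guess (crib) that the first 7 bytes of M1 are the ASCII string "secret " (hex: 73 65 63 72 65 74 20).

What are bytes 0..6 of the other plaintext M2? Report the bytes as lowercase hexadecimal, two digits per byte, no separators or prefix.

Since E_a ⊕ E_b = M1 ⊕ M2, XORing with the guessed M1 bytes yields the corresponding M2 bytes: M2 = (E_a ⊕ E_b) ⊕ M1.
00101111 XOR 01110011 = 01011100
11010101 XOR 01100101 = 10110000
11000101 XOR 01100011 = 10100110
01111100 XOR 01110010 = 00001110
11100001 XOR 01100101 = 10000100
10011001 XOR 01110100 = 11101101
00001111 XOR 00100000 = 00101111

5cb0a60e84ed2f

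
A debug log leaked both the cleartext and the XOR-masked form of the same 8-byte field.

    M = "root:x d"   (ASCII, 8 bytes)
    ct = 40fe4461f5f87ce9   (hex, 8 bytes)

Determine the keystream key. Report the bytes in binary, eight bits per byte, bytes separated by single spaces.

00110010 10010001 00101011 00010101 11001111 10000000 01011100 10001101

Since ct = M ⊕ key, XORing both sides with M gives key = M ⊕ ct.
byte 0: 01110010 xor 01000000 = 00110010
byte 1: 01101111 xor 11111110 = 10010001
byte 2: 01101111 xor 01000100 = 00101011
byte 3: 01110100 xor 01100001 = 00010101
byte 4: 00111010 xor 11110101 = 11001111
byte 5: 01111000 xor 11111000 = 10000000
byte 6: 00100000 xor 01111100 = 01011100
byte 7: 01100100 xor 11101001 = 10001101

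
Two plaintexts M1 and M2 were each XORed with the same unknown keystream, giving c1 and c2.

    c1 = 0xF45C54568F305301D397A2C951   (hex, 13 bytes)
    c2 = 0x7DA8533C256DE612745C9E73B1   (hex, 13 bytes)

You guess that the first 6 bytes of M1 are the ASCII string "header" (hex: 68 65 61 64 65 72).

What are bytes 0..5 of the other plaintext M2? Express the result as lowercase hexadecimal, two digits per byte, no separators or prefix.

First, c1 ⊕ c2 = (M1 ⊕ K) ⊕ (M2 ⊕ K) = M1 ⊕ M2, so the key drops out. Then M2 = (M1 ⊕ M2) ⊕ M1 over the first 6 bytes.
byte 0: (f4 ⊕ 7d) ⊕ 68 = 89 ⊕ 68 = e1
byte 1: (5c ⊕ a8) ⊕ 65 = f4 ⊕ 65 = 91
byte 2: (54 ⊕ 53) ⊕ 61 = 07 ⊕ 61 = 66
byte 3: (56 ⊕ 3c) ⊕ 64 = 6a ⊕ 64 = 0e
byte 4: (8f ⊕ 25) ⊕ 65 = aa ⊕ 65 = cf
byte 5: (30 ⊕ 6d) ⊕ 72 = 5d ⊕ 72 = 2f

e191660ecf2f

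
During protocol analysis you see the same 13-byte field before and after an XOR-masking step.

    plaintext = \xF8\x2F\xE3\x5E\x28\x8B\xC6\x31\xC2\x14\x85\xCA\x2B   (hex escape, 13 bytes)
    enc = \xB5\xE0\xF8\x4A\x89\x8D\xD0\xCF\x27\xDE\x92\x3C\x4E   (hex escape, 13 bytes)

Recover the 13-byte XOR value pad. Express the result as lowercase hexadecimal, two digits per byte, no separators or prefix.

4dcf1b14a10616fee5ca17f665

Since enc = plaintext ⊕ pad, XORing both sides with plaintext gives pad = plaintext ⊕ enc.
f8 ⊕ b5 = 4d
2f ⊕ e0 = cf
e3 ⊕ f8 = 1b
5e ⊕ 4a = 14
28 ⊕ 89 = a1
8b ⊕ 8d = 06
c6 ⊕ d0 = 16
31 ⊕ cf = fe
c2 ⊕ 27 = e5
14 ⊕ de = ca
85 ⊕ 92 = 17
ca ⊕ 3c = f6
2b ⊕ 4e = 65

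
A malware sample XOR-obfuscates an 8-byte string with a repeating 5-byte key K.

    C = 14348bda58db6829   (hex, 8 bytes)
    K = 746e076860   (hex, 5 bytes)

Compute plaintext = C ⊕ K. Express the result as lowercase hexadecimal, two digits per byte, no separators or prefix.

605a8cb238af062e

The 5-byte key repeats, so the effective keystream is 74 6e 07 68 60 74 6e 07.
byte 0: 14 ⊕ 74 = 60
byte 1: 34 ⊕ 6e = 5a
byte 2: 8b ⊕ 07 = 8c
byte 3: da ⊕ 68 = b2
byte 4: 58 ⊕ 60 = 38
byte 5: db ⊕ 74 = af
byte 6: 68 ⊕ 6e = 06
byte 7: 29 ⊕ 07 = 2e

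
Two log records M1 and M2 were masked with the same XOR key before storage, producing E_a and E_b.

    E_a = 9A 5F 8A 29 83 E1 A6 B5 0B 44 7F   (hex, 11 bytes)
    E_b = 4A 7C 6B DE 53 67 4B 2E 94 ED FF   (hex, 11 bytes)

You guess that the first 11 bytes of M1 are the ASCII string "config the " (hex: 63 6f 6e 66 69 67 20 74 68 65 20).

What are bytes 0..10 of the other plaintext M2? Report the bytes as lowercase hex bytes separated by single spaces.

First, E_a ⊕ E_b = (M1 ⊕ K) ⊕ (M2 ⊕ K) = M1 ⊕ M2, so the key drops out. Then M2 = (M1 ⊕ M2) ⊕ M1 over the first 11 bytes.
byte 0: (9a XOR 4a) XOR 63 = d0 XOR 63 = b3
byte 1: (5f XOR 7c) XOR 6f = 23 XOR 6f = 4c
byte 2: (8a XOR 6b) XOR 6e = e1 XOR 6e = 8f
byte 3: (29 XOR de) XOR 66 = f7 XOR 66 = 91
byte 4: (83 XOR 53) XOR 69 = d0 XOR 69 = b9
byte 5: (e1 XOR 67) XOR 67 = 86 XOR 67 = e1
byte 6: (a6 XOR 4b) XOR 20 = ed XOR 20 = cd
byte 7: (b5 XOR 2e) XOR 74 = 9b XOR 74 = ef
byte 8: (0b XOR 94) XOR 68 = 9f XOR 68 = f7
byte 9: (44 XOR ed) XOR 65 = a9 XOR 65 = cc
byte 10: (7f XOR ff) XOR 20 = 80 XOR 20 = a0

b3 4c 8f 91 b9 e1 cd ef f7 cc a0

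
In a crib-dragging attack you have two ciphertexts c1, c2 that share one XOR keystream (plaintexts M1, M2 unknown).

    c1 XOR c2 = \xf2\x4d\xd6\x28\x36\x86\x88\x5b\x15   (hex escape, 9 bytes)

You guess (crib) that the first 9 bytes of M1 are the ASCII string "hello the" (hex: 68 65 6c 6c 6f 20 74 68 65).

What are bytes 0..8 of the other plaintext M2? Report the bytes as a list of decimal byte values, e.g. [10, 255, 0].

[154, 40, 186, 68, 89, 166, 252, 51, 112]

Since c1 ⊕ c2 = M1 ⊕ M2, XORing with the guessed M1 bytes yields the corresponding M2 bytes: M2 = (c1 ⊕ c2) ⊕ M1.
f2 XOR 68 = 9a
4d XOR 65 = 28
d6 XOR 6c = ba
28 XOR 6c = 44
36 XOR 6f = 59
86 XOR 20 = a6
88 XOR 74 = fc
5b XOR 68 = 33
15 XOR 65 = 70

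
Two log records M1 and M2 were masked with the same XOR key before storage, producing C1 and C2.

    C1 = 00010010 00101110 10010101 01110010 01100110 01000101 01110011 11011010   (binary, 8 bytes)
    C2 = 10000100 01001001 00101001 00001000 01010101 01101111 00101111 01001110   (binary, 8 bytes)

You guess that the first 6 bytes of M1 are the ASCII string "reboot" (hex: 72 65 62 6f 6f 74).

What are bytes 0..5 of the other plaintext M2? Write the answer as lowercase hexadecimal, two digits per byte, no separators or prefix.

e402de155c5e

First, C1 ⊕ C2 = (M1 ⊕ K) ⊕ (M2 ⊕ K) = M1 ⊕ M2, so the key drops out. Then M2 = (M1 ⊕ M2) ⊕ M1 over the first 6 bytes.
byte 0: (12 XOR 84) XOR 72 = 96 XOR 72 = e4
byte 1: (2e XOR 49) XOR 65 = 67 XOR 65 = 02
byte 2: (95 XOR 29) XOR 62 = bc XOR 62 = de
byte 3: (72 XOR 08) XOR 6f = 7a XOR 6f = 15
byte 4: (66 XOR 55) XOR 6f = 33 XOR 6f = 5c
byte 5: (45 XOR 6f) XOR 74 = 2a XOR 74 = 5e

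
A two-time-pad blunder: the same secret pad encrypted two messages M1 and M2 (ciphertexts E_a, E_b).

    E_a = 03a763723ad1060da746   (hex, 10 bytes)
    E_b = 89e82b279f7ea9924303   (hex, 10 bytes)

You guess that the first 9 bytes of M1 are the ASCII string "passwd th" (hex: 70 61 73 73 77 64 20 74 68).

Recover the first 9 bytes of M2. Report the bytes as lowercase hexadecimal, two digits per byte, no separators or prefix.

First, E_a ⊕ E_b = (M1 ⊕ K) ⊕ (M2 ⊕ K) = M1 ⊕ M2, so the key drops out. Then M2 = (M1 ⊕ M2) ⊕ M1 over the first 9 bytes.
byte 0: (03 ⊕ 89) ⊕ 70 = 8a ⊕ 70 = fa
byte 1: (a7 ⊕ e8) ⊕ 61 = 4f ⊕ 61 = 2e
byte 2: (63 ⊕ 2b) ⊕ 73 = 48 ⊕ 73 = 3b
byte 3: (72 ⊕ 27) ⊕ 73 = 55 ⊕ 73 = 26
byte 4: (3a ⊕ 9f) ⊕ 77 = a5 ⊕ 77 = d2
byte 5: (d1 ⊕ 7e) ⊕ 64 = af ⊕ 64 = cb
byte 6: (06 ⊕ a9) ⊕ 20 = af ⊕ 20 = 8f
byte 7: (0d ⊕ 92) ⊕ 74 = 9f ⊕ 74 = eb
byte 8: (a7 ⊕ 43) ⊕ 68 = e4 ⊕ 68 = 8c

fa2e3b26d2cb8feb8c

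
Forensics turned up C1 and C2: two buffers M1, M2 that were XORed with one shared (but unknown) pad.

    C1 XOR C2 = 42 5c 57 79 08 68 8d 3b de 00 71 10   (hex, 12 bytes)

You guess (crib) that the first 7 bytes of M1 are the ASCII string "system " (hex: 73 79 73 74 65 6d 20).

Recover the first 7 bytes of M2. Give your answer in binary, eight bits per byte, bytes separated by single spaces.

00110001 00100101 00100100 00001101 01101101 00000101 10101101

Since C1 ⊕ C2 = M1 ⊕ M2, XORing with the guessed M1 bytes yields the corresponding M2 bytes: M2 = (C1 ⊕ C2) ⊕ M1.
byte 0: 42 XOR 73 = 31
byte 1: 5c XOR 79 = 25
byte 2: 57 XOR 73 = 24
byte 3: 79 XOR 74 = 0d
byte 4: 08 XOR 65 = 6d
byte 5: 68 XOR 6d = 05
byte 6: 8d XOR 20 = ad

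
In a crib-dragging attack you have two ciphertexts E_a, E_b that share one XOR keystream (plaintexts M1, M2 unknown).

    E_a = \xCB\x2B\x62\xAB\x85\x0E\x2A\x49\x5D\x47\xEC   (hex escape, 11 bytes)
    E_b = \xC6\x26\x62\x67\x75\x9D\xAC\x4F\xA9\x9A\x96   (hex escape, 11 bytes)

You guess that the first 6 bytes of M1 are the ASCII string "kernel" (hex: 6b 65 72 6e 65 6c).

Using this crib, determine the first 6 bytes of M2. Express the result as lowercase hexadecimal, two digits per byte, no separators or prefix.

666872a295ff

First, E_a ⊕ E_b = (M1 ⊕ K) ⊕ (M2 ⊕ K) = M1 ⊕ M2, so the key drops out. Then M2 = (M1 ⊕ M2) ⊕ M1 over the first 6 bytes.
byte 0: (cb XOR c6) XOR 6b = 0d XOR 6b = 66
byte 1: (2b XOR 26) XOR 65 = 0d XOR 65 = 68
byte 2: (62 XOR 62) XOR 72 = 00 XOR 72 = 72
byte 3: (ab XOR 67) XOR 6e = cc XOR 6e = a2
byte 4: (85 XOR 75) XOR 65 = f0 XOR 65 = 95
byte 5: (0e XOR 9d) XOR 6c = 93 XOR 6c = ff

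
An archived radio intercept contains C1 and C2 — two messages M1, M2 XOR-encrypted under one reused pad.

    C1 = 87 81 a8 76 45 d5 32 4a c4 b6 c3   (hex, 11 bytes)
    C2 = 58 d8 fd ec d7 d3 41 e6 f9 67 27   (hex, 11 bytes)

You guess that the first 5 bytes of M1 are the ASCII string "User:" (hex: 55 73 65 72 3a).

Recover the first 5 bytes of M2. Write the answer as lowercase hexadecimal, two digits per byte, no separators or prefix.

First, C1 ⊕ C2 = (M1 ⊕ K) ⊕ (M2 ⊕ K) = M1 ⊕ M2, so the key drops out. Then M2 = (M1 ⊕ M2) ⊕ M1 over the first 5 bytes.
byte 0: (87 XOR 58) XOR 55 = df XOR 55 = 8a
byte 1: (81 XOR d8) XOR 73 = 59 XOR 73 = 2a
byte 2: (a8 XOR fd) XOR 65 = 55 XOR 65 = 30
byte 3: (76 XOR ec) XOR 72 = 9a XOR 72 = e8
byte 4: (45 XOR d7) XOR 3a = 92 XOR 3a = a8

8a2a30e8a8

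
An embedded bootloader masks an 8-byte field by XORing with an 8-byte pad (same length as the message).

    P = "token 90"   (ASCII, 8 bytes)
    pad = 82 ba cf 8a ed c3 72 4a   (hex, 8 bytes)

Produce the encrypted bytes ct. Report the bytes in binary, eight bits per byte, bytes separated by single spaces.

11110110 11010101 10100100 11101111 10000011 11100011 01001011 01111010

116 xor 130 = 246
111 xor 186 = 213
107 xor 207 = 164
101 xor 138 = 239
110 xor 237 = 131
 32 xor 195 = 227
 57 xor 114 =  75
 48 xor  74 = 122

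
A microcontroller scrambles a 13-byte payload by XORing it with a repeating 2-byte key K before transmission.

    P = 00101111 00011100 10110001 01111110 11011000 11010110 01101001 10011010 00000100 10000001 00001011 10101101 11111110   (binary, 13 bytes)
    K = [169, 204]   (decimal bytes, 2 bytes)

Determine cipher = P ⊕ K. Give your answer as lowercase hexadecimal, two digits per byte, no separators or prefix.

86d018b2711ac056ad4da26157

The 2-byte key repeats, so the effective keystream is a9 cc a9 cc a9 cc a9 cc a9 cc a9 cc a9.
byte 0: 2f XOR a9 = 86
byte 1: 1c XOR cc = d0
byte 2: b1 XOR a9 = 18
byte 3: 7e XOR cc = b2
byte 4: d8 XOR a9 = 71
byte 5: d6 XOR cc = 1a
byte 6: 69 XOR a9 = c0
byte 7: 9a XOR cc = 56
byte 8: 04 XOR a9 = ad
byte 9: 81 XOR cc = 4d
byte 10: 0b XOR a9 = a2
byte 11: ad XOR cc = 61
byte 12: fe XOR a9 = 57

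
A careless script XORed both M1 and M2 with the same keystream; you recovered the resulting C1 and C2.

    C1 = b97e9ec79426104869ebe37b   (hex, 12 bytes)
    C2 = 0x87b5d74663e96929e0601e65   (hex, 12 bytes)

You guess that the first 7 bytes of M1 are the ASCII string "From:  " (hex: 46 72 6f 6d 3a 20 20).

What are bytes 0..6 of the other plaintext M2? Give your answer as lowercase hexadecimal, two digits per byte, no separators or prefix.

First, C1 ⊕ C2 = (M1 ⊕ K) ⊕ (M2 ⊕ K) = M1 ⊕ M2, so the key drops out. Then M2 = (M1 ⊕ M2) ⊕ M1 over the first 7 bytes.
byte 0: (b9 xor 87) xor 46 = 3e xor 46 = 78
byte 1: (7e xor b5) xor 72 = cb xor 72 = b9
byte 2: (9e xor d7) xor 6f = 49 xor 6f = 26
byte 3: (c7 xor 46) xor 6d = 81 xor 6d = ec
byte 4: (94 xor 63) xor 3a = f7 xor 3a = cd
byte 5: (26 xor e9) xor 20 = cf xor 20 = ef
byte 6: (10 xor 69) xor 20 = 79 xor 20 = 59

78b926eccdef59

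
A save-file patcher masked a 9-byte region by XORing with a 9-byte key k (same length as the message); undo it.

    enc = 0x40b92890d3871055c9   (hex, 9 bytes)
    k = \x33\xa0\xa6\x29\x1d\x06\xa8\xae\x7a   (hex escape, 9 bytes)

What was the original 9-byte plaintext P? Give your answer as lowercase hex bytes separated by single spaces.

73 19 8e b9 ce 81 b8 fb b3

40 xor 33 = 73
b9 xor a0 = 19
28 xor a6 = 8e
90 xor 29 = b9
d3 xor 1d = ce
87 xor 06 = 81
10 xor a8 = b8
55 xor ae = fb
c9 xor 7a = b3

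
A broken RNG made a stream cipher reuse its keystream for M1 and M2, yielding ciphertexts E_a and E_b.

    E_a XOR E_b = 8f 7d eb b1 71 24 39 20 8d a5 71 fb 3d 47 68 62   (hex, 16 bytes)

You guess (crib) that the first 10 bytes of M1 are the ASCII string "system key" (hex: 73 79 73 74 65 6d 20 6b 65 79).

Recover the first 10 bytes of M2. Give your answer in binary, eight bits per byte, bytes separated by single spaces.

11111100 00000100 10011000 11000101 00010100 01001001 00011001 01001011 11101000 11011100

Since E_a ⊕ E_b = M1 ⊕ M2, XORing with the guessed M1 bytes yields the corresponding M2 bytes: M2 = (E_a ⊕ E_b) ⊕ M1.
byte 0: 8f XOR 73 = fc
byte 1: 7d XOR 79 = 04
byte 2: eb XOR 73 = 98
byte 3: b1 XOR 74 = c5
byte 4: 71 XOR 65 = 14
byte 5: 24 XOR 6d = 49
byte 6: 39 XOR 20 = 19
byte 7: 20 XOR 6b = 4b
byte 8: 8d XOR 65 = e8
byte 9: a5 XOR 79 = dc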